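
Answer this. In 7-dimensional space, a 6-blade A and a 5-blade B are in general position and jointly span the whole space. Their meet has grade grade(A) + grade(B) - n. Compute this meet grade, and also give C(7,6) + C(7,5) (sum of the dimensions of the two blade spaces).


Meet grade = grade(A) + grade(B) - n
= 6 + 5 - 7 = 4
C(7,6) = 7
C(7,5) = 21
dim_A + dim_B = 7 + 21 = 28


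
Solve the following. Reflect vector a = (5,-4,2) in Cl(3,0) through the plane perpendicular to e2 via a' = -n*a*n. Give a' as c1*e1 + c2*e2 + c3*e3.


Reflection formula: a' = -n*a*n, with n = e2 (unit vector, n^2 = 1).
For reflection through hyperplane perp to e2:
The component along e2 flips sign, others stay.
a = (5, -4, 2)
a' = (5, 4, 2)
a' = 5*e1 + 4*e2 + 2*e3


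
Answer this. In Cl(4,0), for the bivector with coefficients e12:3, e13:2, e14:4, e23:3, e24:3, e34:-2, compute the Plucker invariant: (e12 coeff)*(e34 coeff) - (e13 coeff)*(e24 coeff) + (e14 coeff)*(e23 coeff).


Plucker relation: af - be + cd
a*f = 3*(-2) = -6
b*e = 2*3 = 6
c*d = 4*3 = 12
af - be + cd = -6 - 6 + 12
= 0


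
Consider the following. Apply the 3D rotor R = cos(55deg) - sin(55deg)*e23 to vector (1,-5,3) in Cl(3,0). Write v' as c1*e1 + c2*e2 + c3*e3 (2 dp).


Rotor R = cos(55deg) - sin(55deg)*e23
Rotation angle theta = 2 * 55 = 110 degrees in the e23 plane (e2 -> e3).
The component perpendicular to the plane (e1) is invariant: v'_1 = v1 = 1.00
cos(110deg) = -0.3420, sin(110deg) = 0.9397
v'_2 = v2*cos(theta) - v3*sin(theta) = -5*(-0.3420) - 3*0.9397 = -1.11
v'_3 = v2*sin(theta) + v3*cos(theta) = -5*0.9397 + 3*(-0.3420) = -5.72
v' = 1.00*e1 - 1.11*e2 - 5.72*e3


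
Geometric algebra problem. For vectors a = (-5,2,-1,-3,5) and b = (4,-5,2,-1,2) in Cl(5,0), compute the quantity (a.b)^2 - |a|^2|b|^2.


a . b = (-5)*4 + 2*(-5) + (-1)*2 + (-3)*(-1) + 5*2
= -20 + (-10) + (-2) + 3 + 10 = -19
|a|^2 = (-5)^2 + 2^2 + (-1)^2 + (-3)^2 + 5^2 = 64
|b|^2 = 4^2 + (-5)^2 + 2^2 + (-1)^2 + 2^2 = 50
(a.b)^2 = (-19)^2 = 361
|a|^2 * |b|^2 = 64 * 50 = 3200
Result = 361 - 3200 = -2839


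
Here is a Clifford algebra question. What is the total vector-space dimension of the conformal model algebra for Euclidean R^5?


The conformal model of R^5 uses Cl(6,1): the 5 Euclidean generators plus two extra orthogonal generators e+ (e+^2 = +1) and e- (e-^2 = -1), from which the null vectors e0, einf are built.
Number of generators m = 5 + 2 = 7.
dim Cl(p,q) = 2^m = 2^7 = 128


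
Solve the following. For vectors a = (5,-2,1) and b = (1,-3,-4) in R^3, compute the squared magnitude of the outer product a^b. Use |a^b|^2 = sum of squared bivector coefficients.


a wedge b = (a1*b2 - a2*b1)*e12 + (a1*b3 - a3*b1)*e13 + (a2*b3 - a3*b2)*e23
e12 coeff: 5*(-3) - (-2)*1 = -15 - (-2) = -13
e13 coeff: 5*(-4) - 1*1 = -20 - 1 = -21
e23 coeff: (-2)*(-4) - 1*(-3) = 8 - (-3) = 11
|a wedge b|^2 = (-13)^2 + (-21)^2 + 11^2
= 169 + 441 + 121
= 731


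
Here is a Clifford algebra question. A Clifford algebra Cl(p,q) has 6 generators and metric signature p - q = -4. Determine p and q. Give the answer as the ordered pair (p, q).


We need p + q = 6 and p - q = -4.
Adding: 2p = 6 + (-4) = 2, so p = 1.
Then q = 6 - 1 = 5.
(p, q) = (1, 5)


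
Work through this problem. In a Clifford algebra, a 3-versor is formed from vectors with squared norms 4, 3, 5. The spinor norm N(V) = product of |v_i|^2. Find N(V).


Spinor norm N(V) = |v1|^2 * |v2|^2 * ... * |v3|^2
= 4 * 3 * 5
Running product: 4, 12, 60
N(V) = 60


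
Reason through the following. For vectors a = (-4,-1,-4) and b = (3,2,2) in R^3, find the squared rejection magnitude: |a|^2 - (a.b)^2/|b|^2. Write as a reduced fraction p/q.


|a|^2 = (-4)^2 + (-1)^2 + (-4)^2 = 33
|b|^2 = 3^2 + 2^2 + 2^2 = 17
a . b = (-4)*3 + (-1)*2 + (-4)*2 = -22
(a.b)^2 = (-22)^2 = 484
|rej|^2 = 33 - 484/17
= (561 - 484)/17
= 77/17
In lowest terms: 77/17


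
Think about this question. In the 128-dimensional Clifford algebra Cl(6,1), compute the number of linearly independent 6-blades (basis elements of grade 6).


Number of grade-k basis blades in Cl(p,q) with n = p + q is C(n, k).
n = 6 + 1 = 7
C(7, 6) = 7! / (6! * 1!)
= 5040 / (720 * 1)
= 7


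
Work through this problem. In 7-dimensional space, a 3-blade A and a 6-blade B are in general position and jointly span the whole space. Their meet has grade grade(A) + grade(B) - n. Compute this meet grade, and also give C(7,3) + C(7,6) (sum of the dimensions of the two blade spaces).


Meet grade = grade(A) + grade(B) - n
= 3 + 6 - 7 = 2
C(7,3) = 35
C(7,6) = 7
dim_A + dim_B = 35 + 7 = 42


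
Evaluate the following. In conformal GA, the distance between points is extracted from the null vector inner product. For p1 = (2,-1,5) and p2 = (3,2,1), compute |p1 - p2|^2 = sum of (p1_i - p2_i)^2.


p1 - p2 = (-1, -3, 4)
|p1 - p2|^2 = (-1)^2 + (-3)^2 + 4^2
= 1 + 9 + 16
= 26


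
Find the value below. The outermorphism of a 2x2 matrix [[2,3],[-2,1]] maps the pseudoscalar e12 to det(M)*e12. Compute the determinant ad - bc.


The outermorphism of a linear map f sends e1^e2 to f(e1)^f(e2).
f(e1) = 2*e1 - 2*e2
f(e2) = 3*e1 + 1*e2
f(e1) ^ f(e2) = (2*e1 - 2*e2) ^ (3*e1 + 1*e2)
= 2*1*e12 + (-2)*3*e21
= (2 - (-6))*e12
= 8*e12
Coefficient = 8


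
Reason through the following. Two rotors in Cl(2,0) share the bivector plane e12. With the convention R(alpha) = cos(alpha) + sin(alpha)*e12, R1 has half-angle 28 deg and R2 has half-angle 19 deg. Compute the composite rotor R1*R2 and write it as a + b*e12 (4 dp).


Same-plane rotors commute and their half-angles add:
R1*R2 = cos(a1 + a2) + sin(a1 + a2)*e12.
a1 + a2 = 28 + 19 = 47 deg
cos(47 deg) = 0.6820
sin(47 deg) = 0.7314
R1*R2 = 0.6820 + 0.7314*e12


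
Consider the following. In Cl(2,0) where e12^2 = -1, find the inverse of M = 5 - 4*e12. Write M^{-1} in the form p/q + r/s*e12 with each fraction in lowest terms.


M = 5 - 4*e12, where e12^2 = -1.
Since M commutes with its reverse ~M = a - b*e12, M * ~M = a^2 - b^2*e12^2 = a^2 + b^2.
So M^{-1} = ~M / (a^2 + b^2) = (a - b*e12)/(a^2 + b^2).
a^2 + b^2 = 25 + 16 = 41
Scalar part = 5/41 = 5/41
Bivector coeff = 4/41 = 4/41
M^{-1} = 5/41 + 4/41*e12


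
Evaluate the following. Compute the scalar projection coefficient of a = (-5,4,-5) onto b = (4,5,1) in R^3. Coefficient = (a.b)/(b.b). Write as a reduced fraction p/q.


Projection coefficient = (a . b) / (b . b)
a . b = (-5)*4 + 4*5 + (-5)*1
= -20 + 20 + (-5) = -5
b . b = 4^2 + 5^2 + 1^2
= 16 + 25 + 1 = 42
Coefficient = -5/42
In lowest terms: -5/42


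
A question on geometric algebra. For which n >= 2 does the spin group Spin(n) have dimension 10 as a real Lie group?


dim Spin(n) = dim so(n) = n(n-1)/2.
Solve n(n-1)/2 = 10, i.e. n^2 - n - 20 = 0.
Discriminant = 1 + 8*10 = 81
n = (1 + sqrt(81))/2 = (1 + 9)/2 = 5


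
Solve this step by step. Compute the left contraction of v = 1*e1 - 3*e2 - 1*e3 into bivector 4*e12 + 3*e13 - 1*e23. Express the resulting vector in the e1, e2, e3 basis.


Left contraction v _| B = <vB>_1 (grade-1 part of the geometric product vB).
Using e1_|e12 = e2, e2_|e12 = -e1, e1_|e13 = e3, e3_|e13 = -e1, e2_|e23 = e3, e3_|e23 = -e2:
e1 coeff: -v2*b12 - v3*b13 = -(-3)*(4) - (-1)*(3) = 15
e2 coeff: v1*b12 - v3*b23 = (1)*(4) - (-1)*(-1) = 3
e3 coeff: v1*b13 + v2*b23 = (1)*(3) + (-3)*(-1) = 6
v _| B = 15*e1 + 3*e2 + 6*e3


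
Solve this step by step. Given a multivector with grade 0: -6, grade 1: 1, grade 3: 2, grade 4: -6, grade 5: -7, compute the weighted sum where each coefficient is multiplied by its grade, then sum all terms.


Grade-weighted sum = sum of grade_k * coefficient_k
0*(-6) = 0
1*1 = 1
3*2 = 6
4*(-6) = -24
5*(-7) = -35
Total = 0 + 1 + 6 + (-24) + (-35) = -52


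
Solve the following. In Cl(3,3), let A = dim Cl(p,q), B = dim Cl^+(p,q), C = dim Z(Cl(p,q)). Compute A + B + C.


n = 3 + 3 = 6
Total dim = 2^6 = 64
Even subalgebra dim = 2^5 = 32
n is even, so center dim = 1
Sum = 64 + 32 + 1 = 97


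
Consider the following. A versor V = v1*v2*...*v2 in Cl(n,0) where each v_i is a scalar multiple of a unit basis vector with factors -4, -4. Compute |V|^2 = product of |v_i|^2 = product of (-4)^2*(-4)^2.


Each vector v_i has |v_i|^2 = s_i^2
Squared scales: (-4)^2 = 16, (-4)^2 = 16
|V|^2 = 16 * 16
= 256


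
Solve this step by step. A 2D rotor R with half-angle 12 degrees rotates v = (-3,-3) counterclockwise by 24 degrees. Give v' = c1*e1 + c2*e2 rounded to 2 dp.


Rotor R = cos(12deg) - sin(12deg)*e12
Rotation angle theta = 2 * 12 = 24 degrees
v' = R*v*~R rotates v by theta.
cos(24deg) = 0.9135, sin(24deg) = 0.4067
v'_1 = -3*cos(24deg) - (-3)*sin(24deg)
= -3*0.9135 - (-3)*0.4067
= -1.52
v'_2 = -3*sin(24deg) + (-3)*cos(24deg)
= -3*0.4067 + (-3)*0.9135
= -3.96
v' = -1.52*e1 - 3.96*e2


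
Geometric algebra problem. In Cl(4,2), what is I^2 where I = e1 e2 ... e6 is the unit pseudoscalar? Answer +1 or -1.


The pseudoscalar I = e1...e_n (product of all n generators) of Cl(p,q) satisfies I^2 = (-1)^(q + n(n-1)/2).
p = 4, q = 2, n = p + q = 6
n(n-1)/2 = 6 * 5 / 2 = 15
Exponent = q + n(n-1)/2 = 2 + 15 = 17
I^2 = (-1)^17 = -1


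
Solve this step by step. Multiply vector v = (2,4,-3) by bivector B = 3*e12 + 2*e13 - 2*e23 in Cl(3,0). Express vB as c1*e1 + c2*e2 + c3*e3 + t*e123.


vB has grade-1 (vector) and grade-3 (trivector) parts: vB = (v _| B) + (v ^ B).
Vector part <vB>_1:
  e1: -v2*b12 - v3*b13 = -(4)*(3) - (-3)*(2) = -6
  e2: v1*b12 - v3*b23 = (2)*(3) - (-3)*(-2) = 0
  e3: v1*b13 + v2*b23 = (2)*(2) + (4)*(-2) = -4
Trivector part <vB>_3:
  e123: v1*b23 - v2*b13 + v3*b12 = (2)*(-2) - (4)*(2) + (-3)*(3) = -21
vB = -6*e1 + 0*e2 - 4*e3 - 21*e123


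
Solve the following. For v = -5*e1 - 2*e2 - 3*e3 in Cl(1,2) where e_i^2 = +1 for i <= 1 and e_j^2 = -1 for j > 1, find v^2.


v^2 = sum of c_i^2 * e_i^2
Positive signature terms (e_i^2 = +1): (-5)^2 = 25
Negative signature terms (e_j^2 = -1): (-2)^2 + (-3)^2 = 13
v^2 = 25 - 13 = 12


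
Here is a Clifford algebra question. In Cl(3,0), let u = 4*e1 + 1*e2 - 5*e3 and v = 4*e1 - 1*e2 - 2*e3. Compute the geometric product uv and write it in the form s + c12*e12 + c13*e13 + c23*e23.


In Cl(3,0): e_i^2 = 1, e_ie_j = -e_je_i for i != j.
Scalar part = u . v = 4*4 + 1*(-1) + (-5)*(-2)
= 16 + (-1) + 10 = 25
e12 coeff = 4*(-1) - 1*4 = -4 - 4 = -8
e13 coeff = 4*(-2) - (-5)*4 = -8 - (-20) = 12
e23 coeff = 1*(-2) - (-5)*(-1) = -2 - 5 = -7
uv = 25 - 8*e12 + 12*e13 - 7*e23


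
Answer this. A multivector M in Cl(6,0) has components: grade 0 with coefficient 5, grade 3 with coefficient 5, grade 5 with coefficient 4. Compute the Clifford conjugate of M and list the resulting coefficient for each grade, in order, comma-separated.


Clifford conjugate sign for grade k: (-1)^(k(k+1)/2)
Grade 0: (-1)^(0*1/2) = (-1)^0 = 1, coeff 5 -> 5
Grade 3: (-1)^(3*4/2) = (-1)^6 = 1, coeff 5 -> 5
Grade 5: (-1)^(5*6/2) = (-1)^15 = -1, coeff 4 -> -4
Conjugated coefficients: 5, 5, -4


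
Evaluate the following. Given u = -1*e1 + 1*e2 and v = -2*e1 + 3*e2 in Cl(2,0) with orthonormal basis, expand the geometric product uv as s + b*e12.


Expand: (-1*e1 + 1*e2)(-2*e1 + 3*e2)
= (-1)*(-2)*e1e1 + (-1)*3*e1e2 + 1*(-2)*e2e1 + 1*3*e2e2
Using e1^2 = e2^2 = 1, e2e1 = -e1e2:
Scalar part s = (-1)*(-2) + 1*3 = 2 + 3 = 5
Bivector part b = (-1)*3 - 1*(-2) = -3 - (-2) = -1
uv = 5 - 1*e12


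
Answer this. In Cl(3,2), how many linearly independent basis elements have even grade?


Even subalgebra dimension = 2^(n-1)
n = 3 + 2 = 5
2^(5 - 1) = 2^4 = 16
Verification: sum of C(5,k) for even k = 1 + 10 + 5 = 16
Result = 16


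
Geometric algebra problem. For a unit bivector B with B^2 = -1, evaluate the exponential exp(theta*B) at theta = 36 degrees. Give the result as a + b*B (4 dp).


For a unit bivector B with B^2 = -1, the exponential series gives
e^(theta*B) = cos(theta) + sin(theta)*B (the GA analogue of Euler's formula).
theta = 36 degrees = 0.628319 rad
cos(36 deg) = 0.8090
sin(36 deg) = 0.5878
exp(theta*B) = 0.8090 + 0.5878*B


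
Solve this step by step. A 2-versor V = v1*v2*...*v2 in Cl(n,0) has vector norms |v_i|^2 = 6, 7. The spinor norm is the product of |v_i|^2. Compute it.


Spinor norm N(V) = |v1|^2 * |v2|^2 * ... * |v2|^2
= 6 * 7
Running product: 6, 42
N(V) = 42


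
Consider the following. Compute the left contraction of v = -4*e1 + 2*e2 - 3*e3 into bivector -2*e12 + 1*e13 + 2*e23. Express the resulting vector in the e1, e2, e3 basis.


Left contraction v _| B = <vB>_1 (grade-1 part of the geometric product vB).
Using e1_|e12 = e2, e2_|e12 = -e1, e1_|e13 = e3, e3_|e13 = -e1, e2_|e23 = e3, e3_|e23 = -e2:
e1 coeff: -v2*b12 - v3*b13 = -(2)*(-2) - (-3)*(1) = 7
e2 coeff: v1*b12 - v3*b23 = (-4)*(-2) - (-3)*(2) = 14
e3 coeff: v1*b13 + v2*b23 = (-4)*(1) + (2)*(2) = 0
v _| B = 7*e1 + 14*e2 + 0*e3


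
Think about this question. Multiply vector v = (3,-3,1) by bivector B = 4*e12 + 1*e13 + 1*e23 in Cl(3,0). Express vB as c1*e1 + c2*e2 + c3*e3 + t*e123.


vB has grade-1 (vector) and grade-3 (trivector) parts: vB = (v _| B) + (v ^ B).
Vector part <vB>_1:
  e1: -v2*b12 - v3*b13 = -(-3)*(4) - (1)*(1) = 11
  e2: v1*b12 - v3*b23 = (3)*(4) - (1)*(1) = 11
  e3: v1*b13 + v2*b23 = (3)*(1) + (-3)*(1) = 0
Trivector part <vB>_3:
  e123: v1*b23 - v2*b13 + v3*b12 = (3)*(1) - (-3)*(1) + (1)*(4) = 10
vB = 11*e1 + 11*e2 + 0*e3 + 10*e123


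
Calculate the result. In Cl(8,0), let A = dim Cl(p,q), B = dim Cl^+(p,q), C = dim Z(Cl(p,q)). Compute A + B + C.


n = 8 + 0 = 8
Total dim = 2^8 = 256
Even subalgebra dim = 2^7 = 128
n is even, so center dim = 1
Sum = 256 + 128 + 1 = 385


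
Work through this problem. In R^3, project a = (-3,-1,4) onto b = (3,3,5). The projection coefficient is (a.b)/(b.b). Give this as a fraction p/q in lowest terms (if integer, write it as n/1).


Projection coefficient = (a . b) / (b . b)
a . b = (-3)*3 + (-1)*3 + 4*5
= -9 + (-3) + 20 = 8
b . b = 3^2 + 3^2 + 5^2
= 9 + 9 + 25 = 43
Coefficient = 8/43
In lowest terms: 8/43


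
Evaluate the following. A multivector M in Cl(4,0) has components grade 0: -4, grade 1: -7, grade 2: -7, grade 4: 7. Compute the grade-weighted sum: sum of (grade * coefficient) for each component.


Grade-weighted sum = sum of grade_k * coefficient_k
0*(-4) = 0
1*(-7) = -7
2*(-7) = -14
4*7 = 28
Total = 0 + (-7) + (-14) + 28 = 7


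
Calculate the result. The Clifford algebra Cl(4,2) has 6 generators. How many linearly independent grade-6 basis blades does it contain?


Number of grade-k basis blades in Cl(p,q) with n = p + q is C(n, k).
n = 4 + 2 = 6
C(6, 6) = 6! / (6! * 0!)
= 720 / (720 * 1)
= 1


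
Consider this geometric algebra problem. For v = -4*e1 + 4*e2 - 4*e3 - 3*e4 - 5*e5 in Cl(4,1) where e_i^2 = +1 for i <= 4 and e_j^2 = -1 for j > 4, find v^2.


v^2 = sum of c_i^2 * e_i^2
Positive signature terms (e_i^2 = +1): (-4)^2 + 4^2 + (-4)^2 + (-3)^2 = 57
Negative signature terms (e_j^2 = -1): (-5)^2 = 25
v^2 = 57 - 25 = 32


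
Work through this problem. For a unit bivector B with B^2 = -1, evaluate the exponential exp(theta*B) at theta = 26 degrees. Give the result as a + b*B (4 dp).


For a unit bivector B with B^2 = -1, the exponential series gives
e^(theta*B) = cos(theta) + sin(theta)*B (the GA analogue of Euler's formula).
theta = 26 degrees = 0.453786 rad
cos(26 deg) = 0.8988
sin(26 deg) = 0.4384
exp(theta*B) = 0.8988 + 0.4384*B


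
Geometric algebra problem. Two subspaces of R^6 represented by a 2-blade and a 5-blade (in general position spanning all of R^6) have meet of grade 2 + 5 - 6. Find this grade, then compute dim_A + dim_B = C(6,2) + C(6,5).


Meet grade = grade(A) + grade(B) - n
= 2 + 5 - 6 = 1
C(6,2) = 15
C(6,5) = 6
dim_A + dim_B = 15 + 6 = 21


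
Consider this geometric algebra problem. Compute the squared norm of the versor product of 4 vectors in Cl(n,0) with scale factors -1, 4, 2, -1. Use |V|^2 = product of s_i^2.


Each vector v_i has |v_i|^2 = s_i^2
Squared scales: (-1)^2 = 1, 4^2 = 16, 2^2 = 4, (-1)^2 = 1
|V|^2 = 1 * 16 * 4 * 1
= 64


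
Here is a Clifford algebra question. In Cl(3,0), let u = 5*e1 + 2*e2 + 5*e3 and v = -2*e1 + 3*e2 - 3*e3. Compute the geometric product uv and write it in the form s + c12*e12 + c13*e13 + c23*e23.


In Cl(3,0): e_i^2 = 1, e_ie_j = -e_je_i for i != j.
Scalar part = u . v = 5*(-2) + 2*3 + 5*(-3)
= -10 + 6 + (-15) = -19
e12 coeff = 5*3 - 2*(-2) = 15 - (-4) = 19
e13 coeff = 5*(-3) - 5*(-2) = -15 - (-10) = -5
e23 coeff = 2*(-3) - 5*3 = -6 - 15 = -21
uv = -19 + 19*e12 - 5*e13 - 21*e23


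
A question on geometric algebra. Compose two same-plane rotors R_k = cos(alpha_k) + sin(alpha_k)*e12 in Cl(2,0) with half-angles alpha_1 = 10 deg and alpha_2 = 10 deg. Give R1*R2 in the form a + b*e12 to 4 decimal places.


Same-plane rotors commute and their half-angles add:
R1*R2 = cos(a1 + a2) + sin(a1 + a2)*e12.
a1 + a2 = 10 + 10 = 20 deg
cos(20 deg) = 0.9397
sin(20 deg) = 0.3420
R1*R2 = 0.9397 + 0.3420*e12


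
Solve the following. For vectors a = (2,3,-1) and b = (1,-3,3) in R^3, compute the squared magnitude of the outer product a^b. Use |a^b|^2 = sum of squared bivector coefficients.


a wedge b = (a1*b2 - a2*b1)*e12 + (a1*b3 - a3*b1)*e13 + (a2*b3 - a3*b2)*e23
e12 coeff: 2*(-3) - 3*1 = -6 - 3 = -9
e13 coeff: 2*3 - (-1)*1 = 6 - (-1) = 7
e23 coeff: 3*3 - (-1)*(-3) = 9 - 3 = 6
|a wedge b|^2 = (-9)^2 + 7^2 + 6^2
= 81 + 49 + 36
= 166


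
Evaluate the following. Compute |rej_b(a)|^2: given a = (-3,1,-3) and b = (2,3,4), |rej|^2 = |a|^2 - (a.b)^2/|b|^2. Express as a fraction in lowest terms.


|a|^2 = (-3)^2 + 1^2 + (-3)^2 = 19
|b|^2 = 2^2 + 3^2 + 4^2 = 29
a . b = (-3)*2 + 1*3 + (-3)*4 = -15
(a.b)^2 = (-15)^2 = 225
|rej|^2 = 19 - 225/29
= (551 - 225)/29
= 326/29
In lowest terms: 326/29


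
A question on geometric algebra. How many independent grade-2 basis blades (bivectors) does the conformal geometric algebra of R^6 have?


The conformal model of R^6 uses Cl(7,1) with m = 6 + 2 = 8 generators.
Number of grade-2 blades = C(m, 2) = C(8, 2)
= 8*7/2 = 28


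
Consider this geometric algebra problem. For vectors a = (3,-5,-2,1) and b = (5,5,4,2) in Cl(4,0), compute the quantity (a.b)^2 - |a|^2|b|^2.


a . b = 3*5 + (-5)*5 + (-2)*4 + 1*2
= 15 + (-25) + (-8) + 2 = -16
|a|^2 = 3^2 + (-5)^2 + (-2)^2 + 1^2 = 39
|b|^2 = 5^2 + 5^2 + 4^2 + 2^2 = 70
(a.b)^2 = (-16)^2 = 256
|a|^2 * |b|^2 = 39 * 70 = 2730
Result = 256 - 2730 = -2474


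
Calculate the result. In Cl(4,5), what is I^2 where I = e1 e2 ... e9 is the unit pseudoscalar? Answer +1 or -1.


The pseudoscalar I = e1...e_n (product of all n generators) of Cl(p,q) satisfies I^2 = (-1)^(q + n(n-1)/2).
p = 4, q = 5, n = p + q = 9
n(n-1)/2 = 9 * 8 / 2 = 36
Exponent = q + n(n-1)/2 = 5 + 36 = 41
I^2 = (-1)^41 = -1


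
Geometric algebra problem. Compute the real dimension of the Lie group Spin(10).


Spin(n) double-covers SO(n); both have Lie algebra so(n) of dimension n(n-1)/2.
n = 10
n(n-1) = 10 * 9 = 90
dim Spin(10) = 90/2 = 45


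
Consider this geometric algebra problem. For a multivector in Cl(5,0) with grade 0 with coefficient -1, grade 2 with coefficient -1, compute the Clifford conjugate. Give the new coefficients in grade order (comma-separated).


Clifford conjugate sign for grade k: (-1)^(k(k+1)/2)
Grade 0: (-1)^(0*1/2) = (-1)^0 = 1, coeff -1 -> -1
Grade 2: (-1)^(2*3/2) = (-1)^3 = -1, coeff -1 -> 1
Conjugated coefficients: -1, 1


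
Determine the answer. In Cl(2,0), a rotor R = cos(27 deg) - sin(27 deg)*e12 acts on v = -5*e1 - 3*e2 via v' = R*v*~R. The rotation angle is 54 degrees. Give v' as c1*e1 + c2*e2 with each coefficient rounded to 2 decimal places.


Rotor R = cos(27deg) - sin(27deg)*e12
Rotation angle theta = 2 * 27 = 54 degrees
v' = R*v*~R rotates v by theta.
cos(54deg) = 0.5878, sin(54deg) = 0.8090
v'_1 = -5*cos(54deg) - (-3)*sin(54deg)
= -5*0.5878 - (-3)*0.8090
= -0.51
v'_2 = -5*sin(54deg) + (-3)*cos(54deg)
= -5*0.8090 + (-3)*0.5878
= -5.81
v' = -0.51*e1 - 5.81*e2


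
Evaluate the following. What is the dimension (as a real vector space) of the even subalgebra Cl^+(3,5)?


Even subalgebra dimension = 2^(n-1)
n = 3 + 5 = 8
2^(8 - 1) = 2^7 = 128
Verification: sum of C(8,k) for even k = 1 + 28 + 70 + 28 + 1 = 128
Result = 128


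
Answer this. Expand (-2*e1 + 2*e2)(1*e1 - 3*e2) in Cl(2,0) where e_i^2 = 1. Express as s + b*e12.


Expand: (-2*e1 + 2*e2)(1*e1 - 3*e2)
= (-2)*1*e1e1 + (-2)*(-3)*e1e2 + 2*1*e2e1 + 2*(-3)*e2e2
Using e1^2 = e2^2 = 1, e2e1 = -e1e2:
Scalar part s = (-2)*1 + 2*(-3) = -2 + (-6) = -8
Bivector part b = (-2)*(-3) - 2*1 = 6 - 2 = 4
uv = -8 + 4*e12


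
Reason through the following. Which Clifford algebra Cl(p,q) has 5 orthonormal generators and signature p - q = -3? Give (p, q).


We need p + q = 5 and p - q = -3.
Adding: 2p = 5 + (-3) = 2, so p = 1.
Then q = 5 - 1 = 4.
(p, q) = (1, 4)


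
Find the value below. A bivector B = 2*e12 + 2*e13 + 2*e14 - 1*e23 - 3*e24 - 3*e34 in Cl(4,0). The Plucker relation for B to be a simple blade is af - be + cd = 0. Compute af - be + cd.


Plucker relation: af - be + cd
a*f = 2*(-3) = -6
b*e = 2*(-3) = -6
c*d = 2*(-1) = -2
af - be + cd = -6 - (-6) + (-2)
= -2


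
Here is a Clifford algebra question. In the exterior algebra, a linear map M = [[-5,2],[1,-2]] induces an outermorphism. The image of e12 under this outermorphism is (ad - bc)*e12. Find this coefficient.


The outermorphism of a linear map f sends e1^e2 to f(e1)^f(e2).
f(e1) = -5*e1 + 1*e2
f(e2) = 2*e1 - 2*e2
f(e1) ^ f(e2) = (-5*e1 + 1*e2) ^ (2*e1 - 2*e2)
= (-5)*(-2)*e12 + 1*2*e21
= (10 - 2)*e12
= 8*e12
Coefficient = 8


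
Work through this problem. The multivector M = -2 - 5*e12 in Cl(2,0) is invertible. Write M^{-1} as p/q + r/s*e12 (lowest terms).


M = -2 - 5*e12, where e12^2 = -1.
Since M commutes with its reverse ~M = a - b*e12, M * ~M = a^2 - b^2*e12^2 = a^2 + b^2.
So M^{-1} = ~M / (a^2 + b^2) = (a - b*e12)/(a^2 + b^2).
a^2 + b^2 = 4 + 25 = 29
Scalar part = -2/29 = -2/29
Bivector coeff = 5/29 = 5/29
M^{-1} = -2/29 + 5/29*e12


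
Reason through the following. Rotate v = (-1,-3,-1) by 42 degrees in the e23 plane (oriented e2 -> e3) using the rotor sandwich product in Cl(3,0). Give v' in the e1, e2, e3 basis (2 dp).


Rotor R = cos(21deg) - sin(21deg)*e23
Rotation angle theta = 2 * 21 = 42 degrees in the e23 plane (e2 -> e3).
The component perpendicular to the plane (e1) is invariant: v'_1 = v1 = -1.00
cos(42deg) = 0.7431, sin(42deg) = 0.6691
v'_2 = v2*cos(theta) - v3*sin(theta) = -3*0.7431 - (-1)*0.6691 = -1.56
v'_3 = v2*sin(theta) + v3*cos(theta) = -3*0.6691 + (-1)*0.7431 = -2.75
v' = -1.00*e1 - 1.56*e2 - 2.75*e3


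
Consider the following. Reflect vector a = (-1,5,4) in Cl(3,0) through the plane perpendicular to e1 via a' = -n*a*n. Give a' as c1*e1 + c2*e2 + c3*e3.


Reflection formula: a' = -n*a*n, with n = e1 (unit vector, n^2 = 1).
For reflection through hyperplane perp to e1:
The component along e1 flips sign, others stay.
a = (-1, 5, 4)
a' = (1, 5, 4)
a' = 1*e1 + 5*e2 + 4*e3


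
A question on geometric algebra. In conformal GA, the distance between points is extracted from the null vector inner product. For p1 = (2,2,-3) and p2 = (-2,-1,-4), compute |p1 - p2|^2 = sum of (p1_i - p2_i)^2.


p1 - p2 = (4, 3, 1)
|p1 - p2|^2 = 4^2 + 3^2 + 1^2
= 16 + 9 + 1
= 26


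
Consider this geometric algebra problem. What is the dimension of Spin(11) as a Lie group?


Spin(n) double-covers SO(n); both have Lie algebra so(n) of dimension n(n-1)/2.
n = 11
n(n-1) = 11 * 10 = 110
dim Spin(11) = 110/2 = 55


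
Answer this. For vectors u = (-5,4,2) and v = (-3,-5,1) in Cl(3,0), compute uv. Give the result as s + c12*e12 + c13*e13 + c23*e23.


In Cl(3,0): e_i^2 = 1, e_ie_j = -e_je_i for i != j.
Scalar part = u . v = (-5)*(-3) + 4*(-5) + 2*1
= 15 + (-20) + 2 = -3
e12 coeff = (-5)*(-5) - 4*(-3) = 25 - (-12) = 37
e13 coeff = (-5)*1 - 2*(-3) = -5 - (-6) = 1
e23 coeff = 4*1 - 2*(-5) = 4 - (-10) = 14
uv = -3 + 37*e12 + 1*e13 + 14*e23


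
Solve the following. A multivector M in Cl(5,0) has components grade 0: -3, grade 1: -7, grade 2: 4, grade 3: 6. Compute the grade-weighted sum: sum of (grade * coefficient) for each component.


Grade-weighted sum = sum of grade_k * coefficient_k
0*(-3) = 0
1*(-7) = -7
2*4 = 8
3*6 = 18
Total = 0 + (-7) + 8 + 18 = 19


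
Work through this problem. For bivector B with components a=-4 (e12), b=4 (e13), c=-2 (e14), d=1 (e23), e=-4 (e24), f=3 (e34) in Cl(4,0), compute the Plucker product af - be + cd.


Plucker relation: af - be + cd
a*f = (-4)*3 = -12
b*e = 4*(-4) = -16
c*d = (-2)*1 = -2
af - be + cd = -12 - (-16) + (-2)
= 2


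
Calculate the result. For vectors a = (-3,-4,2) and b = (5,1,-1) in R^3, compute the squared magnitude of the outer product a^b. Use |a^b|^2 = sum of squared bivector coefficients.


a wedge b = (a1*b2 - a2*b1)*e12 + (a1*b3 - a3*b1)*e13 + (a2*b3 - a3*b2)*e23
e12 coeff: (-3)*1 - (-4)*5 = -3 - (-20) = 17
e13 coeff: (-3)*(-1) - 2*5 = 3 - 10 = -7
e23 coeff: (-4)*(-1) - 2*1 = 4 - 2 = 2
|a wedge b|^2 = 17^2 + (-7)^2 + 2^2
= 289 + 49 + 4
= 342


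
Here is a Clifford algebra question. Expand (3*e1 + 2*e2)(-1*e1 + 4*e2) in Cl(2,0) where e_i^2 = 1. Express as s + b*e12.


Expand: (3*e1 + 2*e2)(-1*e1 + 4*e2)
= 3*(-1)*e1e1 + 3*4*e1e2 + 2*(-1)*e2e1 + 2*4*e2e2
Using e1^2 = e2^2 = 1, e2e1 = -e1e2:
Scalar part s = 3*(-1) + 2*4 = -3 + 8 = 5
Bivector part b = 3*4 - 2*(-1) = 12 - (-2) = 14
uv = 5 + 14*e12


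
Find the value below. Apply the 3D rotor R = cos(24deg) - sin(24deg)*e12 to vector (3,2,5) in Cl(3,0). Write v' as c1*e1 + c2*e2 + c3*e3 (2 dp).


Rotor R = cos(24deg) - sin(24deg)*e12
Rotation angle theta = 2 * 24 = 48 degrees in the e12 plane (e1 -> e2).
The component perpendicular to the plane (e3) is invariant: v'_3 = v3 = 5.00
cos(48deg) = 0.6691, sin(48deg) = 0.7431
v'_1 = v1*cos(theta) - v2*sin(theta) = 3*0.6691 - 2*0.7431 = 0.52
v'_2 = v1*sin(theta) + v2*cos(theta) = 3*0.7431 + 2*0.6691 = 3.57
v' = 0.52*e1 + 3.57*e2 + 5.00*e3


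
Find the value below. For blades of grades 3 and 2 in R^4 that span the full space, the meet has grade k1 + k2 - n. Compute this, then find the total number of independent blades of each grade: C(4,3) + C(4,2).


Meet grade = grade(A) + grade(B) - n
= 3 + 2 - 4 = 1
C(4,3) = 4
C(4,2) = 6
dim_A + dim_B = 4 + 6 = 10


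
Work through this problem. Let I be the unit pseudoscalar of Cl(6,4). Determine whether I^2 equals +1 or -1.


The pseudoscalar I = e1...e_n (product of all n generators) of Cl(p,q) satisfies I^2 = (-1)^(q + n(n-1)/2).
p = 6, q = 4, n = p + q = 10
n(n-1)/2 = 10 * 9 / 2 = 45
Exponent = q + n(n-1)/2 = 4 + 45 = 49
I^2 = (-1)^49 = -1


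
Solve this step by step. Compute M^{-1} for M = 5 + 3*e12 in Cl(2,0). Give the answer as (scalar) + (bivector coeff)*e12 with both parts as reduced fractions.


M = 5 + 3*e12, where e12^2 = -1.
Since M commutes with its reverse ~M = a - b*e12, M * ~M = a^2 - b^2*e12^2 = a^2 + b^2.
So M^{-1} = ~M / (a^2 + b^2) = (a - b*e12)/(a^2 + b^2).
a^2 + b^2 = 25 + 9 = 34
Scalar part = 5/34 = 5/34
Bivector coeff = -3/34 = -3/34
M^{-1} = 5/34 - 3/34*e12


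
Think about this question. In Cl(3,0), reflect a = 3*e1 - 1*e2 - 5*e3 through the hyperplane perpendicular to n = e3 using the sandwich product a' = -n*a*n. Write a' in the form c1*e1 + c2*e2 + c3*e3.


Reflection formula: a' = -n*a*n, with n = e3 (unit vector, n^2 = 1).
For reflection through hyperplane perp to e3:
The component along e3 flips sign, others stay.
a = (3, -1, -5)
a' = (3, -1, 5)
a' = 3*e1 - 1*e2 + 5*e3


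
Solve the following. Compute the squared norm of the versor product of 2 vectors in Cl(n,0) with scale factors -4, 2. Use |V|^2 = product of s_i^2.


Each vector v_i has |v_i|^2 = s_i^2
Squared scales: (-4)^2 = 16, 2^2 = 4
|V|^2 = 16 * 4
= 64


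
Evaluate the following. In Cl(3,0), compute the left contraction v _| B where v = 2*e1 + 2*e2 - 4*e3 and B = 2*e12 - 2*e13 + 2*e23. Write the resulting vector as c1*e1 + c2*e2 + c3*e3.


Left contraction v _| B = <vB>_1 (grade-1 part of the geometric product vB).
Using e1_|e12 = e2, e2_|e12 = -e1, e1_|e13 = e3, e3_|e13 = -e1, e2_|e23 = e3, e3_|e23 = -e2:
e1 coeff: -v2*b12 - v3*b13 = -(2)*(2) - (-4)*(-2) = -12
e2 coeff: v1*b12 - v3*b23 = (2)*(2) - (-4)*(2) = 12
e3 coeff: v1*b13 + v2*b23 = (2)*(-2) + (2)*(2) = 0
v _| B = -12*e1 + 12*e2 + 0*e3


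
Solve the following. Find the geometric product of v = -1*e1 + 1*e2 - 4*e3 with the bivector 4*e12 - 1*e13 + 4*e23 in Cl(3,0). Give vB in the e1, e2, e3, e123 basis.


vB has grade-1 (vector) and grade-3 (trivector) parts: vB = (v _| B) + (v ^ B).
Vector part <vB>_1:
  e1: -v2*b12 - v3*b13 = -(1)*(4) - (-4)*(-1) = -8
  e2: v1*b12 - v3*b23 = (-1)*(4) - (-4)*(4) = 12
  e3: v1*b13 + v2*b23 = (-1)*(-1) + (1)*(4) = 5
Trivector part <vB>_3:
  e123: v1*b23 - v2*b13 + v3*b12 = (-1)*(4) - (1)*(-1) + (-4)*(4) = -19
vB = -8*e1 + 12*e2 + 5*e3 - 19*e123


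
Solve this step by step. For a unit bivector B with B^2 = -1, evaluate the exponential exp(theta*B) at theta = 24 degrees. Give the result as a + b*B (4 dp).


For a unit bivector B with B^2 = -1, the exponential series gives
e^(theta*B) = cos(theta) + sin(theta)*B (the GA analogue of Euler's formula).
theta = 24 degrees = 0.418879 rad
cos(24 deg) = 0.9135
sin(24 deg) = 0.4067
exp(theta*B) = 0.9135 + 0.4067*B


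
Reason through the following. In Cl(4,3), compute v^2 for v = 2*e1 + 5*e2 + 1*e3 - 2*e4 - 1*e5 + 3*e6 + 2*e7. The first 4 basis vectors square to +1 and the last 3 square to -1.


v^2 = sum of c_i^2 * e_i^2
Positive signature terms (e_i^2 = +1): 2^2 + 5^2 + 1^2 + (-2)^2 = 34
Negative signature terms (e_j^2 = -1): (-1)^2 + 3^2 + 2^2 = 14
v^2 = 34 - 14 = 20


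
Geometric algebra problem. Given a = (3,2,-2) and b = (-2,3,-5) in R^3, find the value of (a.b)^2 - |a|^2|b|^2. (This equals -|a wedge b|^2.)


a . b = 3*(-2) + 2*3 + (-2)*(-5)
= -6 + 6 + 10 = 10
|a|^2 = 3^2 + 2^2 + (-2)^2 = 17
|b|^2 = (-2)^2 + 3^2 + (-5)^2 = 38
(a.b)^2 = 10^2 = 100
|a|^2 * |b|^2 = 17 * 38 = 646
Result = 100 - 646 = -546


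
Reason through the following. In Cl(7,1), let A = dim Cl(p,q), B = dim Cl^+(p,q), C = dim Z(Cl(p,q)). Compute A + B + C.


n = 7 + 1 = 8
Total dim = 2^8 = 256
Even subalgebra dim = 2^7 = 128
n is even, so center dim = 1
Sum = 256 + 128 + 1 = 385


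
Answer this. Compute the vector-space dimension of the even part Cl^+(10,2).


Even subalgebra dimension = 2^(n-1)
n = 10 + 2 = 12
2^(12 - 1) = 2^11 = 2048
Verification: sum of C(12,k) for even k = 1 + 66 + 495 + 924 + 495 + 66 + 1 = 2048
Result = 2048


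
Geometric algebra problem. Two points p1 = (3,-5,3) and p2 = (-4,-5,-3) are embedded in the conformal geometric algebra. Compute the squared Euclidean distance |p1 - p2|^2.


p1 - p2 = (7, 0, 6)
|p1 - p2|^2 = 7^2 + 0^2 + 6^2
= 49 + 0 + 36
= 85


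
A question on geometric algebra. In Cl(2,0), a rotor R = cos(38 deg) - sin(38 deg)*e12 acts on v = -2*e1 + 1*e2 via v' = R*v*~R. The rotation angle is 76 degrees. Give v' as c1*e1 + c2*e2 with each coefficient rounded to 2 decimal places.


Rotor R = cos(38deg) - sin(38deg)*e12
Rotation angle theta = 2 * 38 = 76 degrees
v' = R*v*~R rotates v by theta.
cos(76deg) = 0.2419, sin(76deg) = 0.9703
v'_1 = -2*cos(76deg) - 1*sin(76deg)
= -2*0.2419 - 1*0.9703
= -1.45
v'_2 = -2*sin(76deg) + 1*cos(76deg)
= -2*0.9703 + 1*0.2419
= -1.70
v' = -1.45*e1 - 1.70*e2


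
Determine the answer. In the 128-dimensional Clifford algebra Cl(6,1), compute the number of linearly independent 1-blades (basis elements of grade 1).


Number of grade-k basis blades in Cl(p,q) with n = p + q is C(n, k).
n = 6 + 1 = 7
C(7, 1) = 7! / (1! * 6!)
= 5040 / (1 * 720)
= 7


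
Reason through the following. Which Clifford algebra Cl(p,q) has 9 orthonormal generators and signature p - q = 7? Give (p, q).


We need p + q = 9 and p - q = 7.
Adding: 2p = 9 + 7 = 16, so p = 8.
Then q = 9 - 8 = 1.
(p, q) = (8, 1)


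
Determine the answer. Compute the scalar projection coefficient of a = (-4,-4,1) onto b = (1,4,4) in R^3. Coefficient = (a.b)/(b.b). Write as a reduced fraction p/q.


Projection coefficient = (a . b) / (b . b)
a . b = (-4)*1 + (-4)*4 + 1*4
= -4 + (-16) + 4 = -16
b . b = 1^2 + 4^2 + 4^2
= 1 + 16 + 16 = 33
Coefficient = -16/33
In lowest terms: -16/33


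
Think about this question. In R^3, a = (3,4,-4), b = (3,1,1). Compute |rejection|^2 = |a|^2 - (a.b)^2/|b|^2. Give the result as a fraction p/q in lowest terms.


|a|^2 = 3^2 + 4^2 + (-4)^2 = 41
|b|^2 = 3^2 + 1^2 + 1^2 = 11
a . b = 3*3 + 4*1 + (-4)*1 = 9
(a.b)^2 = 9^2 = 81
|rej|^2 = 41 - 81/11
= (451 - 81)/11
= 370/11
In lowest terms: 370/11


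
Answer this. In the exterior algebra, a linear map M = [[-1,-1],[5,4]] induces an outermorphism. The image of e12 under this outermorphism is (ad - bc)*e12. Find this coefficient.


The outermorphism of a linear map f sends e1^e2 to f(e1)^f(e2).
f(e1) = -1*e1 + 5*e2
f(e2) = -1*e1 + 4*e2
f(e1) ^ f(e2) = (-1*e1 + 5*e2) ^ (-1*e1 + 4*e2)
= (-1)*4*e12 + 5*(-1)*e21
= (-4 - (-5))*e12
= 1*e12
Coefficient = 1


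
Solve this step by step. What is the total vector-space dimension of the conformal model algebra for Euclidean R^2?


The conformal model of R^2 uses Cl(3,1): the 2 Euclidean generators plus two extra orthogonal generators e+ (e+^2 = +1) and e- (e-^2 = -1), from which the null vectors e0, einf are built.
Number of generators m = 2 + 2 = 4.
dim Cl(p,q) = 2^m = 2^4 = 16


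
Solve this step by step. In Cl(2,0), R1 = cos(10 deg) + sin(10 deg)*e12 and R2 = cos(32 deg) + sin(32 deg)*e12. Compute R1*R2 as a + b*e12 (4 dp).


Same-plane rotors commute and their half-angles add:
R1*R2 = cos(a1 + a2) + sin(a1 + a2)*e12.
a1 + a2 = 10 + 32 = 42 deg
cos(42 deg) = 0.7431
sin(42 deg) = 0.6691
R1*R2 = 0.7431 + 0.6691*e12


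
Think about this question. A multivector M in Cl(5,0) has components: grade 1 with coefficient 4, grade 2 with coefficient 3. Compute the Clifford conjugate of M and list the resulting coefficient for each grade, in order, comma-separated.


Clifford conjugate sign for grade k: (-1)^(k(k+1)/2)
Grade 1: (-1)^(1*2/2) = (-1)^1 = -1, coeff 4 -> -4
Grade 2: (-1)^(2*3/2) = (-1)^3 = -1, coeff 3 -> -3
Conjugated coefficients: -4, -3


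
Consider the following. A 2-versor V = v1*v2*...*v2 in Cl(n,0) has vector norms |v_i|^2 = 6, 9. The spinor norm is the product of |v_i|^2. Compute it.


Spinor norm N(V) = |v1|^2 * |v2|^2 * ... * |v2|^2
= 6 * 9
Running product: 6, 54
N(V) = 54


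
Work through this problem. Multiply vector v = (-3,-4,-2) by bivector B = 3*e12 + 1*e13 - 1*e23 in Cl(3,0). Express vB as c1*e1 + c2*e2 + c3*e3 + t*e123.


vB has grade-1 (vector) and grade-3 (trivector) parts: vB = (v _| B) + (v ^ B).
Vector part <vB>_1:
  e1: -v2*b12 - v3*b13 = -(-4)*(3) - (-2)*(1) = 14
  e2: v1*b12 - v3*b23 = (-3)*(3) - (-2)*(-1) = -11
  e3: v1*b13 + v2*b23 = (-3)*(1) + (-4)*(-1) = 1
Trivector part <vB>_3:
  e123: v1*b23 - v2*b13 + v3*b12 = (-3)*(-1) - (-4)*(1) + (-2)*(3) = 1
vB = 14*e1 - 11*e2 + 1*e3 + 1*e123


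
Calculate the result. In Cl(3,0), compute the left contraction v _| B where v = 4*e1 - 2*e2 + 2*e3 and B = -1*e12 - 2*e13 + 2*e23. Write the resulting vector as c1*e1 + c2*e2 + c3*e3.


Left contraction v _| B = <vB>_1 (grade-1 part of the geometric product vB).
Using e1_|e12 = e2, e2_|e12 = -e1, e1_|e13 = e3, e3_|e13 = -e1, e2_|e23 = e3, e3_|e23 = -e2:
e1 coeff: -v2*b12 - v3*b13 = -(-2)*(-1) - (2)*(-2) = 2
e2 coeff: v1*b12 - v3*b23 = (4)*(-1) - (2)*(2) = -8
e3 coeff: v1*b13 + v2*b23 = (4)*(-2) + (-2)*(2) = -12
v _| B = 2*e1 - 8*e2 - 12*e3


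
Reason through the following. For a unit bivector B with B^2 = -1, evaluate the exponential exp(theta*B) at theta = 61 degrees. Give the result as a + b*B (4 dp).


For a unit bivector B with B^2 = -1, the exponential series gives
e^(theta*B) = cos(theta) + sin(theta)*B (the GA analogue of Euler's formula).
theta = 61 degrees = 1.064651 rad
cos(61 deg) = 0.4848
sin(61 deg) = 0.8746
exp(theta*B) = 0.4848 + 0.8746*B


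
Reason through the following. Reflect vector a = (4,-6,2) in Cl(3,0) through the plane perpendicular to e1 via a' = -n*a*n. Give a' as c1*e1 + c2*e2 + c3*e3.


Reflection formula: a' = -n*a*n, with n = e1 (unit vector, n^2 = 1).
For reflection through hyperplane perp to e1:
The component along e1 flips sign, others stay.
a = (4, -6, 2)
a' = (-4, -6, 2)
a' = -4*e1 - 6*e2 + 2*e3


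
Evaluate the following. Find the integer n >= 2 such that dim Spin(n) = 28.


dim Spin(n) = dim so(n) = n(n-1)/2.
Solve n(n-1)/2 = 28, i.e. n^2 - n - 56 = 0.
Discriminant = 1 + 8*28 = 225
n = (1 + sqrt(225))/2 = (1 + 15)/2 = 8


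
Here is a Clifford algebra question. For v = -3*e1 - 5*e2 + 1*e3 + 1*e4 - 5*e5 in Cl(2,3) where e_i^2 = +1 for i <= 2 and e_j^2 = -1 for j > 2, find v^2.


v^2 = sum of c_i^2 * e_i^2
Positive signature terms (e_i^2 = +1): (-3)^2 + (-5)^2 = 34
Negative signature terms (e_j^2 = -1): 1^2 + 1^2 + (-5)^2 = 27
v^2 = 34 - 27 = 7


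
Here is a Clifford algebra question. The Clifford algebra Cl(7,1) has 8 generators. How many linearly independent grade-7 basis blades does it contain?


Number of grade-k basis blades in Cl(p,q) with n = p + q is C(n, k).
n = 7 + 1 = 8
C(8, 7) = 8! / (7! * 1!)
= 40320 / (5040 * 1)
= 8


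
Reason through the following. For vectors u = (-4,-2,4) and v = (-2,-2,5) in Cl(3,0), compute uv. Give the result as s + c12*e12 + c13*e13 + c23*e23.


In Cl(3,0): e_i^2 = 1, e_ie_j = -e_je_i for i != j.
Scalar part = u . v = (-4)*(-2) + (-2)*(-2) + 4*5
= 8 + 4 + 20 = 32
e12 coeff = (-4)*(-2) - (-2)*(-2) = 8 - 4 = 4
e13 coeff = (-4)*5 - 4*(-2) = -20 - (-8) = -12
e23 coeff = (-2)*5 - 4*(-2) = -10 - (-8) = -2
uv = 32 + 4*e12 - 12*e13 - 2*e23


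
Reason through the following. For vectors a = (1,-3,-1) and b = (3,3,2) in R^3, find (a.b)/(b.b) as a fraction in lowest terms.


Projection coefficient = (a . b) / (b . b)
a . b = 1*3 + (-3)*3 + (-1)*2
= 3 + (-9) + (-2) = -8
b . b = 3^2 + 3^2 + 2^2
= 9 + 9 + 4 = 22
Coefficient = -8/22
In lowest terms: -4/11


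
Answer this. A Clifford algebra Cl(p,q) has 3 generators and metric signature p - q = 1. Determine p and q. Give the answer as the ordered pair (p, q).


We need p + q = 3 and p - q = 1.
Adding: 2p = 3 + 1 = 4, so p = 2.
Then q = 3 - 2 = 1.
(p, q) = (2, 1)


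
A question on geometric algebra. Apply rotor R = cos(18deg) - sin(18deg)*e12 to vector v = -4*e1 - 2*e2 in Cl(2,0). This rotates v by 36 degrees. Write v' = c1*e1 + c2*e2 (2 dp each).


Rotor R = cos(18deg) - sin(18deg)*e12
Rotation angle theta = 2 * 18 = 36 degrees
v' = R*v*~R rotates v by theta.
cos(36deg) = 0.8090, sin(36deg) = 0.5878
v'_1 = -4*cos(36deg) - (-2)*sin(36deg)
= -4*0.8090 - (-2)*0.5878
= -2.06
v'_2 = -4*sin(36deg) + (-2)*cos(36deg)
= -4*0.5878 + (-2)*0.8090
= -3.97
v' = -2.06*e1 - 3.97*e2


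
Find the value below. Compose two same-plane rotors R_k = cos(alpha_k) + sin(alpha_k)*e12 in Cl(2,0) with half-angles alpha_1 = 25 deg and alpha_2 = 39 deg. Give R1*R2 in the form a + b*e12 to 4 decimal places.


Same-plane rotors commute and their half-angles add:
R1*R2 = cos(a1 + a2) + sin(a1 + a2)*e12.
a1 + a2 = 25 + 39 = 64 deg
cos(64 deg) = 0.4384
sin(64 deg) = 0.8988
R1*R2 = 0.4384 + 0.8988*e12


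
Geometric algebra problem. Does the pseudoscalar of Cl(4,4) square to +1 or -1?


The pseudoscalar I = e1...e_n (product of all n generators) of Cl(p,q) satisfies I^2 = (-1)^(q + n(n-1)/2).
p = 4, q = 4, n = p + q = 8
n(n-1)/2 = 8 * 7 / 2 = 28
Exponent = q + n(n-1)/2 = 4 + 28 = 32
I^2 = (-1)^32 = +1


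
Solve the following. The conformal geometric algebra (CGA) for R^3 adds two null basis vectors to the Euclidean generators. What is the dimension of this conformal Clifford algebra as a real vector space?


The conformal model of R^3 uses Cl(4,1): the 3 Euclidean generators plus two extra orthogonal generators e+ (e+^2 = +1) and e- (e-^2 = -1), from which the null vectors e0, einf are built.
Number of generators m = 3 + 2 = 5.
dim Cl(p,q) = 2^m = 2^5 = 32


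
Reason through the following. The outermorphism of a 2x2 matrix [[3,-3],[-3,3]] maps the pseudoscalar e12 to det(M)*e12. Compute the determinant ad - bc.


The outermorphism of a linear map f sends e1^e2 to f(e1)^f(e2).
f(e1) = 3*e1 - 3*e2
f(e2) = -3*e1 + 3*e2
f(e1) ^ f(e2) = (3*e1 - 3*e2) ^ (-3*e1 + 3*e2)
= 3*3*e12 + (-3)*(-3)*e21
= (9 - 9)*e12
= 0*e12
Coefficient = 0
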